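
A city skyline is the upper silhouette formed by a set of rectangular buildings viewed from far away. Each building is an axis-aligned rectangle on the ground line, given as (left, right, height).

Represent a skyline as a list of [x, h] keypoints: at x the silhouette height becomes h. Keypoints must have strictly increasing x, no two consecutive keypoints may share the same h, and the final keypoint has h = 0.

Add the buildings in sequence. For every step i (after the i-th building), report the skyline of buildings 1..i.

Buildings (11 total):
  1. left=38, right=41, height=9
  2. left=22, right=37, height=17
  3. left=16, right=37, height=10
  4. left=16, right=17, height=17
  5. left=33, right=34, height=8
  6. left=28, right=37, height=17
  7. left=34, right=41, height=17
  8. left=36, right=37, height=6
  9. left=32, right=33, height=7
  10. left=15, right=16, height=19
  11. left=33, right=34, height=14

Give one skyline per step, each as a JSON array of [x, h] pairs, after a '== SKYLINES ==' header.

== SKYLINES ==
[[38,9],[41,0]]
[[22,17],[37,0],[38,9],[41,0]]
[[16,10],[22,17],[37,0],[38,9],[41,0]]
[[16,17],[17,10],[22,17],[37,0],[38,9],[41,0]]
[[16,17],[17,10],[22,17],[37,0],[38,9],[41,0]]
[[16,17],[17,10],[22,17],[37,0],[38,9],[41,0]]
[[16,17],[17,10],[22,17],[41,0]]
[[16,17],[17,10],[22,17],[41,0]]
[[16,17],[17,10],[22,17],[41,0]]
[[15,19],[16,17],[17,10],[22,17],[41,0]]
[[15,19],[16,17],[17,10],[22,17],[41,0]]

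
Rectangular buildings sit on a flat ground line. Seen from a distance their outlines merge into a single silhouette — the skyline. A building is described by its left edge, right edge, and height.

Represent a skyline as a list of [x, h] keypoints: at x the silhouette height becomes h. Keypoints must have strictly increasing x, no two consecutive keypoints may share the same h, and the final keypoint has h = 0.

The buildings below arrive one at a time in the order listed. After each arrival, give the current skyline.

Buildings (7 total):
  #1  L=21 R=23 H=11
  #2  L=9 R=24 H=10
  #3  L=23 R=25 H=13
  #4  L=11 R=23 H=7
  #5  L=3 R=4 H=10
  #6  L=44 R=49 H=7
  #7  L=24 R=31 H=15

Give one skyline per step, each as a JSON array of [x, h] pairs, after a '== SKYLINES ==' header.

== SKYLINES ==
[[21,11],[23,0]]
[[9,10],[21,11],[23,10],[24,0]]
[[9,10],[21,11],[23,13],[25,0]]
[[9,10],[21,11],[23,13],[25,0]]
[[3,10],[4,0],[9,10],[21,11],[23,13],[25,0]]
[[3,10],[4,0],[9,10],[21,11],[23,13],[25,0],[44,7],[49,0]]
[[3,10],[4,0],[9,10],[21,11],[23,13],[24,15],[31,0],[44,7],[49,0]]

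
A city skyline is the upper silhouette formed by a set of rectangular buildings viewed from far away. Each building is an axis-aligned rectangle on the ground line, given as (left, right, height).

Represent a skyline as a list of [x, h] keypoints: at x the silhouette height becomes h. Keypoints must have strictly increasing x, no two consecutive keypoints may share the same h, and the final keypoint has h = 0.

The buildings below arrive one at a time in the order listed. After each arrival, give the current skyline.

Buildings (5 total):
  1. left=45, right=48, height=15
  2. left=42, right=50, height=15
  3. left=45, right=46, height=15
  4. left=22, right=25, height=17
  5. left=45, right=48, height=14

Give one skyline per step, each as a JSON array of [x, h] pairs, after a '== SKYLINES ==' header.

== SKYLINES ==
[[45,15],[48,0]]
[[42,15],[50,0]]
[[42,15],[50,0]]
[[22,17],[25,0],[42,15],[50,0]]
[[22,17],[25,0],[42,15],[50,0]]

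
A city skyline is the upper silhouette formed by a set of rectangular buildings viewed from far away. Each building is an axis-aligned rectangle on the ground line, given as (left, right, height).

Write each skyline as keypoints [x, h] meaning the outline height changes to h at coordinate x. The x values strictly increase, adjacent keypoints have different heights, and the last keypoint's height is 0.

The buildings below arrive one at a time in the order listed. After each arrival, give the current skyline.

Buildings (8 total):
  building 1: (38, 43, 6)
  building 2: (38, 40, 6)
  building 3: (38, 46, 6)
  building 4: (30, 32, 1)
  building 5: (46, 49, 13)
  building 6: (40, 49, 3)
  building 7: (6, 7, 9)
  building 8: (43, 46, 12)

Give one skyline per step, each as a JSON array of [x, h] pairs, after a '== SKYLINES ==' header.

== SKYLINES ==
[[38,6],[43,0]]
[[38,6],[43,0]]
[[38,6],[46,0]]
[[30,1],[32,0],[38,6],[46,0]]
[[30,1],[32,0],[38,6],[46,13],[49,0]]
[[30,1],[32,0],[38,6],[46,13],[49,0]]
[[6,9],[7,0],[30,1],[32,0],[38,6],[46,13],[49,0]]
[[6,9],[7,0],[30,1],[32,0],[38,6],[43,12],[46,13],[49,0]]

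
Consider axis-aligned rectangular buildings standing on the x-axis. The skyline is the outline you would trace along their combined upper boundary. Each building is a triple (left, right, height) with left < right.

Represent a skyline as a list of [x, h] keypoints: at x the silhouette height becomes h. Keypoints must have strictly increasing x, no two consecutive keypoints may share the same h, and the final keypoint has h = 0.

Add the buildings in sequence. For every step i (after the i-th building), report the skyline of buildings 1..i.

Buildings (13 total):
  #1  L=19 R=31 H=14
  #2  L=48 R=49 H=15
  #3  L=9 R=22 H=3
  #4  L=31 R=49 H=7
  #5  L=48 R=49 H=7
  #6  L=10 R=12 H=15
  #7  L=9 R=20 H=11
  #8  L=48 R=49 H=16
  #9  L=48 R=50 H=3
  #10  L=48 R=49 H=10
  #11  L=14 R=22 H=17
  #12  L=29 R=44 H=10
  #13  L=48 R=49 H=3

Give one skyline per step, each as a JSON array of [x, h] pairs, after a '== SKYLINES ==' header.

== SKYLINES ==
[[19,14],[31,0]]
[[19,14],[31,0],[48,15],[49,0]]
[[9,3],[19,14],[31,0],[48,15],[49,0]]
[[9,3],[19,14],[31,7],[48,15],[49,0]]
[[9,3],[19,14],[31,7],[48,15],[49,0]]
[[9,3],[10,15],[12,3],[19,14],[31,7],[48,15],[49,0]]
[[9,11],[10,15],[12,11],[19,14],[31,7],[48,15],[49,0]]
[[9,11],[10,15],[12,11],[19,14],[31,7],[48,16],[49,0]]
[[9,11],[10,15],[12,11],[19,14],[31,7],[48,16],[49,3],[50,0]]
[[9,11],[10,15],[12,11],[19,14],[31,7],[48,16],[49,3],[50,0]]
[[9,11],[10,15],[12,11],[14,17],[22,14],[31,7],[48,16],[49,3],[50,0]]
[[9,11],[10,15],[12,11],[14,17],[22,14],[31,10],[44,7],[48,16],[49,3],[50,0]]
[[9,11],[10,15],[12,11],[14,17],[22,14],[31,10],[44,7],[48,16],[49,3],[50,0]]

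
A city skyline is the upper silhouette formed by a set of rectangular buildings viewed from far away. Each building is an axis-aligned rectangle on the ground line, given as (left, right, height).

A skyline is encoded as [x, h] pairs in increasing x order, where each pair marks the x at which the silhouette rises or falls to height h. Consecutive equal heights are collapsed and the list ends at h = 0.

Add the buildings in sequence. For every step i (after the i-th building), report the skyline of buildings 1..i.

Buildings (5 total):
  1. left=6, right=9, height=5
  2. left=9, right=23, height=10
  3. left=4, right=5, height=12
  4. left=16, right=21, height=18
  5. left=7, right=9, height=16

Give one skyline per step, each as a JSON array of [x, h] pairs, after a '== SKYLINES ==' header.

== SKYLINES ==
[[6,5],[9,0]]
[[6,5],[9,10],[23,0]]
[[4,12],[5,0],[6,5],[9,10],[23,0]]
[[4,12],[5,0],[6,5],[9,10],[16,18],[21,10],[23,0]]
[[4,12],[5,0],[6,5],[7,16],[9,10],[16,18],[21,10],[23,0]]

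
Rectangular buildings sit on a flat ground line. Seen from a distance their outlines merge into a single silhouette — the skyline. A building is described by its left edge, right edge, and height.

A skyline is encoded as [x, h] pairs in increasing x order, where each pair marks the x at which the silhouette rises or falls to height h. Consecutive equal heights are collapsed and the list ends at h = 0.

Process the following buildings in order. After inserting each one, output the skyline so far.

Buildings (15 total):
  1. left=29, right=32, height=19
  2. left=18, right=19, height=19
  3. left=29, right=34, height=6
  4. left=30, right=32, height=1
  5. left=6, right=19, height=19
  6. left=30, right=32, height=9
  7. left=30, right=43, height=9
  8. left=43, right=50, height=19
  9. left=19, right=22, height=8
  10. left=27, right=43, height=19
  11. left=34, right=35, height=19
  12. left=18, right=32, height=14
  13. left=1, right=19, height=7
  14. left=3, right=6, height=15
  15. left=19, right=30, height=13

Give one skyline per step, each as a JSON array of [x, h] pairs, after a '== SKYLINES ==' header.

== SKYLINES ==
[[29,19],[32,0]]
[[18,19],[19,0],[29,19],[32,0]]
[[18,19],[19,0],[29,19],[32,6],[34,0]]
[[18,19],[19,0],[29,19],[32,6],[34,0]]
[[6,19],[19,0],[29,19],[32,6],[34,0]]
[[6,19],[19,0],[29,19],[32,6],[34,0]]
[[6,19],[19,0],[29,19],[32,9],[43,0]]
[[6,19],[19,0],[29,19],[32,9],[43,19],[50,0]]
[[6,19],[19,8],[22,0],[29,19],[32,9],[43,19],[50,0]]
[[6,19],[19,8],[22,0],[27,19],[50,0]]
[[6,19],[19,8],[22,0],[27,19],[50,0]]
[[6,19],[19,14],[27,19],[50,0]]
[[1,7],[6,19],[19,14],[27,19],[50,0]]
[[1,7],[3,15],[6,19],[19,14],[27,19],[50,0]]
[[1,7],[3,15],[6,19],[19,14],[27,19],[50,0]]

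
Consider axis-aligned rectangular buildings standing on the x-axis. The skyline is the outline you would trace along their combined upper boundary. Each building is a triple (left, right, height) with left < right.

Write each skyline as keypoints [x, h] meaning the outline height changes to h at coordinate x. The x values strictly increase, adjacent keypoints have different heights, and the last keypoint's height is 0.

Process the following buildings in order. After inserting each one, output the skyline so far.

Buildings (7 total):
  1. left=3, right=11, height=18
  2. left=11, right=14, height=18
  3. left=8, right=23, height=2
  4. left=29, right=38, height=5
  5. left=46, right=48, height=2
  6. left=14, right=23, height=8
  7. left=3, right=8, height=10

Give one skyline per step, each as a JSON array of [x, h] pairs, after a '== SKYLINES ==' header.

== SKYLINES ==
[[3,18],[11,0]]
[[3,18],[14,0]]
[[3,18],[14,2],[23,0]]
[[3,18],[14,2],[23,0],[29,5],[38,0]]
[[3,18],[14,2],[23,0],[29,5],[38,0],[46,2],[48,0]]
[[3,18],[14,8],[23,0],[29,5],[38,0],[46,2],[48,0]]
[[3,18],[14,8],[23,0],[29,5],[38,0],[46,2],[48,0]]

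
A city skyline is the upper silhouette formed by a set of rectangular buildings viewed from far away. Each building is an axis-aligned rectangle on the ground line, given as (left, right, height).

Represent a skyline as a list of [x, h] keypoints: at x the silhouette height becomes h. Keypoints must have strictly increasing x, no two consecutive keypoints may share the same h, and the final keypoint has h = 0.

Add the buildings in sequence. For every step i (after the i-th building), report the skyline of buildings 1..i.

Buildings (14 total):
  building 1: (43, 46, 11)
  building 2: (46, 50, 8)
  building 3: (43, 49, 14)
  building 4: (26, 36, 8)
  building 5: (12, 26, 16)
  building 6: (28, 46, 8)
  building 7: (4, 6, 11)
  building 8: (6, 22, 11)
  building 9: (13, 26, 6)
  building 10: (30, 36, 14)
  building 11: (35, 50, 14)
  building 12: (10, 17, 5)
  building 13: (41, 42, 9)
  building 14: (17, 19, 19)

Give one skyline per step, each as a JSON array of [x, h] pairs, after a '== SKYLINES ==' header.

== SKYLINES ==
[[43,11],[46,0]]
[[43,11],[46,8],[50,0]]
[[43,14],[49,8],[50,0]]
[[26,8],[36,0],[43,14],[49,8],[50,0]]
[[12,16],[26,8],[36,0],[43,14],[49,8],[50,0]]
[[12,16],[26,8],[43,14],[49,8],[50,0]]
[[4,11],[6,0],[12,16],[26,8],[43,14],[49,8],[50,0]]
[[4,11],[12,16],[26,8],[43,14],[49,8],[50,0]]
[[4,11],[12,16],[26,8],[43,14],[49,8],[50,0]]
[[4,11],[12,16],[26,8],[30,14],[36,8],[43,14],[49,8],[50,0]]
[[4,11],[12,16],[26,8],[30,14],[50,0]]
[[4,11],[12,16],[26,8],[30,14],[50,0]]
[[4,11],[12,16],[26,8],[30,14],[50,0]]
[[4,11],[12,16],[17,19],[19,16],[26,8],[30,14],[50,0]]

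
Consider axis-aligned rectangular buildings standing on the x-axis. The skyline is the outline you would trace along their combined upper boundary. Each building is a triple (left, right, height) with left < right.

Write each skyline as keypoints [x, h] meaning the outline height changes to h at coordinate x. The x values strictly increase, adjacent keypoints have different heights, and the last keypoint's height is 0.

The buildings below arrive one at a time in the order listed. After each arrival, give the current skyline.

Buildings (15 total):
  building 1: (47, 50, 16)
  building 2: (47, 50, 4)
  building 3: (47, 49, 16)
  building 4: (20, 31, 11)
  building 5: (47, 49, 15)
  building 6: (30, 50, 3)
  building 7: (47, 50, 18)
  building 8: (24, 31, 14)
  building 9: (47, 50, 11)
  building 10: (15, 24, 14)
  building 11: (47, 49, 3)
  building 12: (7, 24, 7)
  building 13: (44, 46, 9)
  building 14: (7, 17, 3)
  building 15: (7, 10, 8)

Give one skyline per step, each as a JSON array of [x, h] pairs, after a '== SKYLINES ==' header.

== SKYLINES ==
[[47,16],[50,0]]
[[47,16],[50,0]]
[[47,16],[50,0]]
[[20,11],[31,0],[47,16],[50,0]]
[[20,11],[31,0],[47,16],[50,0]]
[[20,11],[31,3],[47,16],[50,0]]
[[20,11],[31,3],[47,18],[50,0]]
[[20,11],[24,14],[31,3],[47,18],[50,0]]
[[20,11],[24,14],[31,3],[47,18],[50,0]]
[[15,14],[31,3],[47,18],[50,0]]
[[15,14],[31,3],[47,18],[50,0]]
[[7,7],[15,14],[31,3],[47,18],[50,0]]
[[7,7],[15,14],[31,3],[44,9],[46,3],[47,18],[50,0]]
[[7,7],[15,14],[31,3],[44,9],[46,3],[47,18],[50,0]]
[[7,8],[10,7],[15,14],[31,3],[44,9],[46,3],[47,18],[50,0]]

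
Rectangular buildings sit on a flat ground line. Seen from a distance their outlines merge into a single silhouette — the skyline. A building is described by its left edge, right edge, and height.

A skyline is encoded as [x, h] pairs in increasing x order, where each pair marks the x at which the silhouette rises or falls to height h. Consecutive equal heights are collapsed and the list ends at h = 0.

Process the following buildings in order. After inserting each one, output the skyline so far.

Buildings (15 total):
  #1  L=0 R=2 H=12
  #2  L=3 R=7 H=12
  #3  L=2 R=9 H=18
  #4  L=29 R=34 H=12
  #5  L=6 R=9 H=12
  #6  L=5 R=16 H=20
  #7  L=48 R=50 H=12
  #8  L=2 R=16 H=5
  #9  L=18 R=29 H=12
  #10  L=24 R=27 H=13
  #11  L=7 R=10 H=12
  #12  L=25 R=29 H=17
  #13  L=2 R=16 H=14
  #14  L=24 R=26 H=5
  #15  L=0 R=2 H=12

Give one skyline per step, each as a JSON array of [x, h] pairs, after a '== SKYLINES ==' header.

== SKYLINES ==
[[0,12],[2,0]]
[[0,12],[2,0],[3,12],[7,0]]
[[0,12],[2,18],[9,0]]
[[0,12],[2,18],[9,0],[29,12],[34,0]]
[[0,12],[2,18],[9,0],[29,12],[34,0]]
[[0,12],[2,18],[5,20],[16,0],[29,12],[34,0]]
[[0,12],[2,18],[5,20],[16,0],[29,12],[34,0],[48,12],[50,0]]
[[0,12],[2,18],[5,20],[16,0],[29,12],[34,0],[48,12],[50,0]]
[[0,12],[2,18],[5,20],[16,0],[18,12],[34,0],[48,12],[50,0]]
[[0,12],[2,18],[5,20],[16,0],[18,12],[24,13],[27,12],[34,0],[48,12],[50,0]]
[[0,12],[2,18],[5,20],[16,0],[18,12],[24,13],[27,12],[34,0],[48,12],[50,0]]
[[0,12],[2,18],[5,20],[16,0],[18,12],[24,13],[25,17],[29,12],[34,0],[48,12],[50,0]]
[[0,12],[2,18],[5,20],[16,0],[18,12],[24,13],[25,17],[29,12],[34,0],[48,12],[50,0]]
[[0,12],[2,18],[5,20],[16,0],[18,12],[24,13],[25,17],[29,12],[34,0],[48,12],[50,0]]
[[0,12],[2,18],[5,20],[16,0],[18,12],[24,13],[25,17],[29,12],[34,0],[48,12],[50,0]]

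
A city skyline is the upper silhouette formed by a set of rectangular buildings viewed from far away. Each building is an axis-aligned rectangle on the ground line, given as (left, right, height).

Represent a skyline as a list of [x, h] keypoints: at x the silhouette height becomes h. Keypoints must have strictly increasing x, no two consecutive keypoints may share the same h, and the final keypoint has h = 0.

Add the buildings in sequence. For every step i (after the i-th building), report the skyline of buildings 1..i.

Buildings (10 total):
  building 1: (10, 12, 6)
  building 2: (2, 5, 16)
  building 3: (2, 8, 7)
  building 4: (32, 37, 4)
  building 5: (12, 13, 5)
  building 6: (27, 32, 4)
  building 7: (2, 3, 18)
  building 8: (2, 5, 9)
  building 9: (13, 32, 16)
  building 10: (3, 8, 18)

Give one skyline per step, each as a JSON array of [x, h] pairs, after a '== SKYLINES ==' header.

== SKYLINES ==
[[10,6],[12,0]]
[[2,16],[5,0],[10,6],[12,0]]
[[2,16],[5,7],[8,0],[10,6],[12,0]]
[[2,16],[5,7],[8,0],[10,6],[12,0],[32,4],[37,0]]
[[2,16],[5,7],[8,0],[10,6],[12,5],[13,0],[32,4],[37,0]]
[[2,16],[5,7],[8,0],[10,6],[12,5],[13,0],[27,4],[37,0]]
[[2,18],[3,16],[5,7],[8,0],[10,6],[12,5],[13,0],[27,4],[37,0]]
[[2,18],[3,16],[5,7],[8,0],[10,6],[12,5],[13,0],[27,4],[37,0]]
[[2,18],[3,16],[5,7],[8,0],[10,6],[12,5],[13,16],[32,4],[37,0]]
[[2,18],[8,0],[10,6],[12,5],[13,16],[32,4],[37,0]]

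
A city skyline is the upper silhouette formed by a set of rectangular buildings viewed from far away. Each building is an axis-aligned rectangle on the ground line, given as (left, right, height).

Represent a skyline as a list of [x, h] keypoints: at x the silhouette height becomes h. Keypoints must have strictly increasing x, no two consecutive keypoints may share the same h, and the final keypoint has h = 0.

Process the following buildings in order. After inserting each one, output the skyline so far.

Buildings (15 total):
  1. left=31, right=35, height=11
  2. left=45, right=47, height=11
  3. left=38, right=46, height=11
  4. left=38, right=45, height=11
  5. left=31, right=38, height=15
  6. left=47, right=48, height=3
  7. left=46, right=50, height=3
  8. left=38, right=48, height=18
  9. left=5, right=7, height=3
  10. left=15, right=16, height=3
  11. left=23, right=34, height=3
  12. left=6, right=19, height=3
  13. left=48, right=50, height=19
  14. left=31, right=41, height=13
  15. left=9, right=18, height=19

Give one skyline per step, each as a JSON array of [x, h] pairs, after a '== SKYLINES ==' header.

== SKYLINES ==
[[31,11],[35,0]]
[[31,11],[35,0],[45,11],[47,0]]
[[31,11],[35,0],[38,11],[47,0]]
[[31,11],[35,0],[38,11],[47,0]]
[[31,15],[38,11],[47,0]]
[[31,15],[38,11],[47,3],[48,0]]
[[31,15],[38,11],[47,3],[50,0]]
[[31,15],[38,18],[48,3],[50,0]]
[[5,3],[7,0],[31,15],[38,18],[48,3],[50,0]]
[[5,3],[7,0],[15,3],[16,0],[31,15],[38,18],[48,3],[50,0]]
[[5,3],[7,0],[15,3],[16,0],[23,3],[31,15],[38,18],[48,3],[50,0]]
[[5,3],[19,0],[23,3],[31,15],[38,18],[48,3],[50,0]]
[[5,3],[19,0],[23,3],[31,15],[38,18],[48,19],[50,0]]
[[5,3],[19,0],[23,3],[31,15],[38,18],[48,19],[50,0]]
[[5,3],[9,19],[18,3],[19,0],[23,3],[31,15],[38,18],[48,19],[50,0]]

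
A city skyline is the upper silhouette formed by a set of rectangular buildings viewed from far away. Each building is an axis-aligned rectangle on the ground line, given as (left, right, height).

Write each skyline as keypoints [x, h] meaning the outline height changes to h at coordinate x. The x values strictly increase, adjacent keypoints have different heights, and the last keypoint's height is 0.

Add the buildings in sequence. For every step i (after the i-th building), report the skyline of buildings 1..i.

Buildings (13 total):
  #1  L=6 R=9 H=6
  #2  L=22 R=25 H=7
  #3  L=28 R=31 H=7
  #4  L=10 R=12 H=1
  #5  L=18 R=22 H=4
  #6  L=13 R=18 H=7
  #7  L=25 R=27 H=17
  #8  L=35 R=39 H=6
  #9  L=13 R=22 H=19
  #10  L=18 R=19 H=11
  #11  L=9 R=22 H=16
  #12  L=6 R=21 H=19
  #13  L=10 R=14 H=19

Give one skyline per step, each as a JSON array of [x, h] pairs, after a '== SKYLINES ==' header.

== SKYLINES ==
[[6,6],[9,0]]
[[6,6],[9,0],[22,7],[25,0]]
[[6,6],[9,0],[22,7],[25,0],[28,7],[31,0]]
[[6,6],[9,0],[10,1],[12,0],[22,7],[25,0],[28,7],[31,0]]
[[6,6],[9,0],[10,1],[12,0],[18,4],[22,7],[25,0],[28,7],[31,0]]
[[6,6],[9,0],[10,1],[12,0],[13,7],[18,4],[22,7],[25,0],[28,7],[31,0]]
[[6,6],[9,0],[10,1],[12,0],[13,7],[18,4],[22,7],[25,17],[27,0],[28,7],[31,0]]
[[6,6],[9,0],[10,1],[12,0],[13,7],[18,4],[22,7],[25,17],[27,0],[28,7],[31,0],[35,6],[39,0]]
[[6,6],[9,0],[10,1],[12,0],[13,19],[22,7],[25,17],[27,0],[28,7],[31,0],[35,6],[39,0]]
[[6,6],[9,0],[10,1],[12,0],[13,19],[22,7],[25,17],[27,0],[28,7],[31,0],[35,6],[39,0]]
[[6,6],[9,16],[13,19],[22,7],[25,17],[27,0],[28,7],[31,0],[35,6],[39,0]]
[[6,19],[22,7],[25,17],[27,0],[28,7],[31,0],[35,6],[39,0]]
[[6,19],[22,7],[25,17],[27,0],[28,7],[31,0],[35,6],[39,0]]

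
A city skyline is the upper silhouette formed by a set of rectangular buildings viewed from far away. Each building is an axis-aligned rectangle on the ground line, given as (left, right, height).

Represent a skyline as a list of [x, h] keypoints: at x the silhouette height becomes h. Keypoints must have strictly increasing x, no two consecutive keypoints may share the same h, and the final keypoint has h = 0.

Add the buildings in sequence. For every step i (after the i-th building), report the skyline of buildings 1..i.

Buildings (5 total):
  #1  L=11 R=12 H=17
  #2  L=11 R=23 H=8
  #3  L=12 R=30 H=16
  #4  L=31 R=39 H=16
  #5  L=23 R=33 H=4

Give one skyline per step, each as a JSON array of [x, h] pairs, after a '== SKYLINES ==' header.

== SKYLINES ==
[[11,17],[12,0]]
[[11,17],[12,8],[23,0]]
[[11,17],[12,16],[30,0]]
[[11,17],[12,16],[30,0],[31,16],[39,0]]
[[11,17],[12,16],[30,4],[31,16],[39,0]]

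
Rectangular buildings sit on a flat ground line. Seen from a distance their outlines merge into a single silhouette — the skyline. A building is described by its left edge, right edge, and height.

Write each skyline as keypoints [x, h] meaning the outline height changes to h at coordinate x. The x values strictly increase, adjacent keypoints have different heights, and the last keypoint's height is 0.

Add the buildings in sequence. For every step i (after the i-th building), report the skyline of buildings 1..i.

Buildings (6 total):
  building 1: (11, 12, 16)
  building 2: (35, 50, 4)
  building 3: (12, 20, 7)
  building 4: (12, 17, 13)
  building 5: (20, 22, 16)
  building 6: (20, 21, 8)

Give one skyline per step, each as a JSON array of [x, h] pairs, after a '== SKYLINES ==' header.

== SKYLINES ==
[[11,16],[12,0]]
[[11,16],[12,0],[35,4],[50,0]]
[[11,16],[12,7],[20,0],[35,4],[50,0]]
[[11,16],[12,13],[17,7],[20,0],[35,4],[50,0]]
[[11,16],[12,13],[17,7],[20,16],[22,0],[35,4],[50,0]]
[[11,16],[12,13],[17,7],[20,16],[22,0],[35,4],[50,0]]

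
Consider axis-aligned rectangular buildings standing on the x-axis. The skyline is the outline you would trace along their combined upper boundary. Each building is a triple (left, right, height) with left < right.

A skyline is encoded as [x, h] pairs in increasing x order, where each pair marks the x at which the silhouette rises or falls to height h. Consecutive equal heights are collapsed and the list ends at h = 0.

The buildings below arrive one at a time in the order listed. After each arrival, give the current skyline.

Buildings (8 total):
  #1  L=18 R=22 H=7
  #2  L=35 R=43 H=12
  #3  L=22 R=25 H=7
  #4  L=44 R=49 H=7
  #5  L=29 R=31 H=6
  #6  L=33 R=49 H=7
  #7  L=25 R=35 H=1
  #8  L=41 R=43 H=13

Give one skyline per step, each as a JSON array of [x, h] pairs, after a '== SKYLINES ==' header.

== SKYLINES ==
[[18,7],[22,0]]
[[18,7],[22,0],[35,12],[43,0]]
[[18,7],[25,0],[35,12],[43,0]]
[[18,7],[25,0],[35,12],[43,0],[44,7],[49,0]]
[[18,7],[25,0],[29,6],[31,0],[35,12],[43,0],[44,7],[49,0]]
[[18,7],[25,0],[29,6],[31,0],[33,7],[35,12],[43,7],[49,0]]
[[18,7],[25,1],[29,6],[31,1],[33,7],[35,12],[43,7],[49,0]]
[[18,7],[25,1],[29,6],[31,1],[33,7],[35,12],[41,13],[43,7],[49,0]]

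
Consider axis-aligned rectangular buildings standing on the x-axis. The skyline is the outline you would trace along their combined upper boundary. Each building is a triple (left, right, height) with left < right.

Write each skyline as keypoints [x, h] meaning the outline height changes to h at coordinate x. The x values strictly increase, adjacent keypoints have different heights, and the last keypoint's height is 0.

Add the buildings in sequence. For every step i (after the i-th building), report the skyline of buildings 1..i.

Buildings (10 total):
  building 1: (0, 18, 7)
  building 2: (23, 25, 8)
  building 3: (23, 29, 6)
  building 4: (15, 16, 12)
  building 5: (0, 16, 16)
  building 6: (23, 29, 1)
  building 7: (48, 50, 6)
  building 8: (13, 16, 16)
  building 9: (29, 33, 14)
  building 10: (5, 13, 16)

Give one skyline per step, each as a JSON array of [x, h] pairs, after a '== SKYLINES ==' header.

== SKYLINES ==
[[0,7],[18,0]]
[[0,7],[18,0],[23,8],[25,0]]
[[0,7],[18,0],[23,8],[25,6],[29,0]]
[[0,7],[15,12],[16,7],[18,0],[23,8],[25,6],[29,0]]
[[0,16],[16,7],[18,0],[23,8],[25,6],[29,0]]
[[0,16],[16,7],[18,0],[23,8],[25,6],[29,0]]
[[0,16],[16,7],[18,0],[23,8],[25,6],[29,0],[48,6],[50,0]]
[[0,16],[16,7],[18,0],[23,8],[25,6],[29,0],[48,6],[50,0]]
[[0,16],[16,7],[18,0],[23,8],[25,6],[29,14],[33,0],[48,6],[50,0]]
[[0,16],[16,7],[18,0],[23,8],[25,6],[29,14],[33,0],[48,6],[50,0]]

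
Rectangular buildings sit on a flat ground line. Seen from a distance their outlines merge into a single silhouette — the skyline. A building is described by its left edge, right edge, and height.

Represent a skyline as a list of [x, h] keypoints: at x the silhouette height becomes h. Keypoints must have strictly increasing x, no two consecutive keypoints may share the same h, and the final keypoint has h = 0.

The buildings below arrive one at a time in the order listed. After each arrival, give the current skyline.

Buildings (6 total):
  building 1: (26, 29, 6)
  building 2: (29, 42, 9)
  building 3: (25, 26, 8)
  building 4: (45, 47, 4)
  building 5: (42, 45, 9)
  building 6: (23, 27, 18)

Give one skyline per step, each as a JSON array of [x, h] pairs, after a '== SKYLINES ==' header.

== SKYLINES ==
[[26,6],[29,0]]
[[26,6],[29,9],[42,0]]
[[25,8],[26,6],[29,9],[42,0]]
[[25,8],[26,6],[29,9],[42,0],[45,4],[47,0]]
[[25,8],[26,6],[29,9],[45,4],[47,0]]
[[23,18],[27,6],[29,9],[45,4],[47,0]]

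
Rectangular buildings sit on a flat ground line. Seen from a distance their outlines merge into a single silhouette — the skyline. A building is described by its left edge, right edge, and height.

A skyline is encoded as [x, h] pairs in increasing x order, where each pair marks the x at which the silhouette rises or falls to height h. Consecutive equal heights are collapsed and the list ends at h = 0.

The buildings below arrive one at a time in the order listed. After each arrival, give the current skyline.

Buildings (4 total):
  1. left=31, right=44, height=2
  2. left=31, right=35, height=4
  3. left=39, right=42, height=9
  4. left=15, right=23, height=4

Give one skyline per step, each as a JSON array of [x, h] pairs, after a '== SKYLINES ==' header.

== SKYLINES ==
[[31,2],[44,0]]
[[31,4],[35,2],[44,0]]
[[31,4],[35,2],[39,9],[42,2],[44,0]]
[[15,4],[23,0],[31,4],[35,2],[39,9],[42,2],[44,0]]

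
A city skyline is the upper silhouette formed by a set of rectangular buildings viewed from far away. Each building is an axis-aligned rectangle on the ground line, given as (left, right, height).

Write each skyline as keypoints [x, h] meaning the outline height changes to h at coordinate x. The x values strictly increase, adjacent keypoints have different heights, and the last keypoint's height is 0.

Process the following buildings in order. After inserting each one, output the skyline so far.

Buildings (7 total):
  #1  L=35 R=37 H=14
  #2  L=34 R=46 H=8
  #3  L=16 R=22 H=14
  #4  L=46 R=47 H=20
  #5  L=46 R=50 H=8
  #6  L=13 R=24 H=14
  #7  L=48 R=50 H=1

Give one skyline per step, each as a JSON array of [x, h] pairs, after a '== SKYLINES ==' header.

== SKYLINES ==
[[35,14],[37,0]]
[[34,8],[35,14],[37,8],[46,0]]
[[16,14],[22,0],[34,8],[35,14],[37,8],[46,0]]
[[16,14],[22,0],[34,8],[35,14],[37,8],[46,20],[47,0]]
[[16,14],[22,0],[34,8],[35,14],[37,8],[46,20],[47,8],[50,0]]
[[13,14],[24,0],[34,8],[35,14],[37,8],[46,20],[47,8],[50,0]]
[[13,14],[24,0],[34,8],[35,14],[37,8],[46,20],[47,8],[50,0]]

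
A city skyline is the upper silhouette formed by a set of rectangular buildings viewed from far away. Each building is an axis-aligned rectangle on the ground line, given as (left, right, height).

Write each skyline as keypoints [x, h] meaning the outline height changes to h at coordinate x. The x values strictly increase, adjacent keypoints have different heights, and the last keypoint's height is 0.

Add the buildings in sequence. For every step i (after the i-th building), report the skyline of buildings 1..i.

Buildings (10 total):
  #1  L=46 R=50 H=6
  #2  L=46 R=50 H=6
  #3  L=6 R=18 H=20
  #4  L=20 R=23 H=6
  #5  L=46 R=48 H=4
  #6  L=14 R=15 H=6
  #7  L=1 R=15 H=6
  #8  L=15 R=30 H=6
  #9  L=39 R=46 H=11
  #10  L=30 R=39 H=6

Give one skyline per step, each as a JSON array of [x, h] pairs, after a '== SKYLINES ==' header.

== SKYLINES ==
[[46,6],[50,0]]
[[46,6],[50,0]]
[[6,20],[18,0],[46,6],[50,0]]
[[6,20],[18,0],[20,6],[23,0],[46,6],[50,0]]
[[6,20],[18,0],[20,6],[23,0],[46,6],[50,0]]
[[6,20],[18,0],[20,6],[23,0],[46,6],[50,0]]
[[1,6],[6,20],[18,0],[20,6],[23,0],[46,6],[50,0]]
[[1,6],[6,20],[18,6],[30,0],[46,6],[50,0]]
[[1,6],[6,20],[18,6],[30,0],[39,11],[46,6],[50,0]]
[[1,6],[6,20],[18,6],[39,11],[46,6],[50,0]]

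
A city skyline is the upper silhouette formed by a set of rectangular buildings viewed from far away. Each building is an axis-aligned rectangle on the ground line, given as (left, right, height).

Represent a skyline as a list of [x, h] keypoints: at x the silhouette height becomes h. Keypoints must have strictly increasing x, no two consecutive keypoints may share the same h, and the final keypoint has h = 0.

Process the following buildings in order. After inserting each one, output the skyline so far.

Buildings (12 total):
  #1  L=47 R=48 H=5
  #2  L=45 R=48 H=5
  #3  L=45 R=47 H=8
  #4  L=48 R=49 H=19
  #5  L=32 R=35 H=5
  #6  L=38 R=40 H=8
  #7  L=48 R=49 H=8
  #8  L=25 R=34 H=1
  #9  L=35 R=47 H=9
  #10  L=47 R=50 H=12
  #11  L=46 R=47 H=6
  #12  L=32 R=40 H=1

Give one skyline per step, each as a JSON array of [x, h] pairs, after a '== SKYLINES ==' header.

== SKYLINES ==
[[47,5],[48,0]]
[[45,5],[48,0]]
[[45,8],[47,5],[48,0]]
[[45,8],[47,5],[48,19],[49,0]]
[[32,5],[35,0],[45,8],[47,5],[48,19],[49,0]]
[[32,5],[35,0],[38,8],[40,0],[45,8],[47,5],[48,19],[49,0]]
[[32,5],[35,0],[38,8],[40,0],[45,8],[47,5],[48,19],[49,0]]
[[25,1],[32,5],[35,0],[38,8],[40,0],[45,8],[47,5],[48,19],[49,0]]
[[25,1],[32,5],[35,9],[47,5],[48,19],[49,0]]
[[25,1],[32,5],[35,9],[47,12],[48,19],[49,12],[50,0]]
[[25,1],[32,5],[35,9],[47,12],[48,19],[49,12],[50,0]]
[[25,1],[32,5],[35,9],[47,12],[48,19],[49,12],[50,0]]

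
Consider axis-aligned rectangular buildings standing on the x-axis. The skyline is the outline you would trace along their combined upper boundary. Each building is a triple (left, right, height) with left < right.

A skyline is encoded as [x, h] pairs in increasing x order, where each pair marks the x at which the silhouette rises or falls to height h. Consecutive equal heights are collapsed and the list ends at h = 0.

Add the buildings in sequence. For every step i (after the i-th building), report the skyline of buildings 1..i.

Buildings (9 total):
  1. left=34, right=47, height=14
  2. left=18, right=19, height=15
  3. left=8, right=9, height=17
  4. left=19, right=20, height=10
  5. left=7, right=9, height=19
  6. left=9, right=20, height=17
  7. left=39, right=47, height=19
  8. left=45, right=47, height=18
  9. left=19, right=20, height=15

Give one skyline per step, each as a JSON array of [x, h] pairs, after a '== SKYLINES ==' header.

== SKYLINES ==
[[34,14],[47,0]]
[[18,15],[19,0],[34,14],[47,0]]
[[8,17],[9,0],[18,15],[19,0],[34,14],[47,0]]
[[8,17],[9,0],[18,15],[19,10],[20,0],[34,14],[47,0]]
[[7,19],[9,0],[18,15],[19,10],[20,0],[34,14],[47,0]]
[[7,19],[9,17],[20,0],[34,14],[47,0]]
[[7,19],[9,17],[20,0],[34,14],[39,19],[47,0]]
[[7,19],[9,17],[20,0],[34,14],[39,19],[47,0]]
[[7,19],[9,17],[20,0],[34,14],[39,19],[47,0]]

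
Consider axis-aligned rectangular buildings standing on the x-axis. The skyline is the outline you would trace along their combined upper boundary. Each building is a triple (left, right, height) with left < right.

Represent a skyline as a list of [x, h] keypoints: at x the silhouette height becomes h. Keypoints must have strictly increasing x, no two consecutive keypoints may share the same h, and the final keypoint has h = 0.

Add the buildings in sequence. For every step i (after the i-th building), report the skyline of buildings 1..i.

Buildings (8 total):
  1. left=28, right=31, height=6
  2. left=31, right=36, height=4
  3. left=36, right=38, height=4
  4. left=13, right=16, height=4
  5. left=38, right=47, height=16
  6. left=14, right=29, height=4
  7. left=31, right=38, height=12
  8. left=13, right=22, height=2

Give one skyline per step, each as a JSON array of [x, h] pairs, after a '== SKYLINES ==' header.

== SKYLINES ==
[[28,6],[31,0]]
[[28,6],[31,4],[36,0]]
[[28,6],[31,4],[38,0]]
[[13,4],[16,0],[28,6],[31,4],[38,0]]
[[13,4],[16,0],[28,6],[31,4],[38,16],[47,0]]
[[13,4],[28,6],[31,4],[38,16],[47,0]]
[[13,4],[28,6],[31,12],[38,16],[47,0]]
[[13,4],[28,6],[31,12],[38,16],[47,0]]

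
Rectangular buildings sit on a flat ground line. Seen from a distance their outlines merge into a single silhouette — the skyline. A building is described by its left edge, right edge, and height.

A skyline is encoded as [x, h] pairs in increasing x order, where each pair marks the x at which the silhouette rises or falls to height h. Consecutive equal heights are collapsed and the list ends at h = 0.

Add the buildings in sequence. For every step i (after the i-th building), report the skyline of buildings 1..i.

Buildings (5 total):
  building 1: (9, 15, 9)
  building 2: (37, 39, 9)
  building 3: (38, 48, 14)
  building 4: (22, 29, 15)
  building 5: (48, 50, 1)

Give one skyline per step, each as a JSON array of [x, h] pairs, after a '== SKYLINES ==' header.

== SKYLINES ==
[[9,9],[15,0]]
[[9,9],[15,0],[37,9],[39,0]]
[[9,9],[15,0],[37,9],[38,14],[48,0]]
[[9,9],[15,0],[22,15],[29,0],[37,9],[38,14],[48,0]]
[[9,9],[15,0],[22,15],[29,0],[37,9],[38,14],[48,1],[50,0]]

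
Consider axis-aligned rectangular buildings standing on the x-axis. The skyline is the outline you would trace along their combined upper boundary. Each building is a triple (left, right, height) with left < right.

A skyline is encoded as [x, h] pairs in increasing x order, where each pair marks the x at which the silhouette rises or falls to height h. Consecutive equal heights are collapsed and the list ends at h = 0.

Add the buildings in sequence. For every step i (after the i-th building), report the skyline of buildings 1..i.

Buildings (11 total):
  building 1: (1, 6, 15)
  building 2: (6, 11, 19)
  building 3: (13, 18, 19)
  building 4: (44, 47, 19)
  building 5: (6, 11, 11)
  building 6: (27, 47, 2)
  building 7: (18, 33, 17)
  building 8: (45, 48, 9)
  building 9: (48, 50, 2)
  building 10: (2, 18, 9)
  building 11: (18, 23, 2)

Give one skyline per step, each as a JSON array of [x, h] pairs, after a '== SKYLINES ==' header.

== SKYLINES ==
[[1,15],[6,0]]
[[1,15],[6,19],[11,0]]
[[1,15],[6,19],[11,0],[13,19],[18,0]]
[[1,15],[6,19],[11,0],[13,19],[18,0],[44,19],[47,0]]
[[1,15],[6,19],[11,0],[13,19],[18,0],[44,19],[47,0]]
[[1,15],[6,19],[11,0],[13,19],[18,0],[27,2],[44,19],[47,0]]
[[1,15],[6,19],[11,0],[13,19],[18,17],[33,2],[44,19],[47,0]]
[[1,15],[6,19],[11,0],[13,19],[18,17],[33,2],[44,19],[47,9],[48,0]]
[[1,15],[6,19],[11,0],[13,19],[18,17],[33,2],[44,19],[47,9],[48,2],[50,0]]
[[1,15],[6,19],[11,9],[13,19],[18,17],[33,2],[44,19],[47,9],[48,2],[50,0]]
[[1,15],[6,19],[11,9],[13,19],[18,17],[33,2],[44,19],[47,9],[48,2],[50,0]]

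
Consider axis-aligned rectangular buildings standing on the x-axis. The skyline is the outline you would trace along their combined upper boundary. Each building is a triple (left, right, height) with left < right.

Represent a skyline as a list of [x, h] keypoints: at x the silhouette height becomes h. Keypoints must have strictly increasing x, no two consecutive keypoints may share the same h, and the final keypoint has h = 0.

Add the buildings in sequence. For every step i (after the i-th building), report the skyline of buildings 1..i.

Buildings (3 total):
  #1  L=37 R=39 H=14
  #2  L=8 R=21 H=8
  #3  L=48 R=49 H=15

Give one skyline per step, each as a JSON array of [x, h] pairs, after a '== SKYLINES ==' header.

== SKYLINES ==
[[37,14],[39,0]]
[[8,8],[21,0],[37,14],[39,0]]
[[8,8],[21,0],[37,14],[39,0],[48,15],[49,0]]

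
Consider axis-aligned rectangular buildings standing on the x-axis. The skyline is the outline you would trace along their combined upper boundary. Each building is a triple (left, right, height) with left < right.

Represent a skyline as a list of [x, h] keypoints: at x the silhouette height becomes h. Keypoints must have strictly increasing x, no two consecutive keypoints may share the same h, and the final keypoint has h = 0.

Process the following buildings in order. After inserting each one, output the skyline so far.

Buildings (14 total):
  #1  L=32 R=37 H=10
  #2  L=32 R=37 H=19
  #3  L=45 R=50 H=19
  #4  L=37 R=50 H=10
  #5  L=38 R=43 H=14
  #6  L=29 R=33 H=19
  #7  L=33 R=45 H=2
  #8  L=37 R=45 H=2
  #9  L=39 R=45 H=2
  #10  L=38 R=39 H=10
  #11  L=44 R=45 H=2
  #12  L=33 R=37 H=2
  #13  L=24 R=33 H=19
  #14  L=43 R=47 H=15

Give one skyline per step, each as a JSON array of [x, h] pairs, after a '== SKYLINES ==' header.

== SKYLINES ==
[[32,10],[37,0]]
[[32,19],[37,0]]
[[32,19],[37,0],[45,19],[50,0]]
[[32,19],[37,10],[45,19],[50,0]]
[[32,19],[37,10],[38,14],[43,10],[45,19],[50,0]]
[[29,19],[37,10],[38,14],[43,10],[45,19],[50,0]]
[[29,19],[37,10],[38,14],[43,10],[45,19],[50,0]]
[[29,19],[37,10],[38,14],[43,10],[45,19],[50,0]]
[[29,19],[37,10],[38,14],[43,10],[45,19],[50,0]]
[[29,19],[37,10],[38,14],[43,10],[45,19],[50,0]]
[[29,19],[37,10],[38,14],[43,10],[45,19],[50,0]]
[[29,19],[37,10],[38,14],[43,10],[45,19],[50,0]]
[[24,19],[37,10],[38,14],[43,10],[45,19],[50,0]]
[[24,19],[37,10],[38,14],[43,15],[45,19],[50,0]]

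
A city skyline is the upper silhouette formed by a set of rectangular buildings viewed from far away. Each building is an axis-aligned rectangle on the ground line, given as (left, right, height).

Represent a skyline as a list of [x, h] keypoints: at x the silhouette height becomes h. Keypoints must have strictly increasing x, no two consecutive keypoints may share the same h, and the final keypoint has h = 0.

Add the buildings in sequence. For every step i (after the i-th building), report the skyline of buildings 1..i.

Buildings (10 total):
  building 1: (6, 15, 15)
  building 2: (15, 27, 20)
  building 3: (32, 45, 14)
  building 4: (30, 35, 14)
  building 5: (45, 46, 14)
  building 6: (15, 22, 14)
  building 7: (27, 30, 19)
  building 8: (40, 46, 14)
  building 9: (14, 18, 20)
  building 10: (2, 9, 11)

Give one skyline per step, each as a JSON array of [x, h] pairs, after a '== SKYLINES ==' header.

== SKYLINES ==
[[6,15],[15,0]]
[[6,15],[15,20],[27,0]]
[[6,15],[15,20],[27,0],[32,14],[45,0]]
[[6,15],[15,20],[27,0],[30,14],[45,0]]
[[6,15],[15,20],[27,0],[30,14],[46,0]]
[[6,15],[15,20],[27,0],[30,14],[46,0]]
[[6,15],[15,20],[27,19],[30,14],[46,0]]
[[6,15],[15,20],[27,19],[30,14],[46,0]]
[[6,15],[14,20],[27,19],[30,14],[46,0]]
[[2,11],[6,15],[14,20],[27,19],[30,14],[46,0]]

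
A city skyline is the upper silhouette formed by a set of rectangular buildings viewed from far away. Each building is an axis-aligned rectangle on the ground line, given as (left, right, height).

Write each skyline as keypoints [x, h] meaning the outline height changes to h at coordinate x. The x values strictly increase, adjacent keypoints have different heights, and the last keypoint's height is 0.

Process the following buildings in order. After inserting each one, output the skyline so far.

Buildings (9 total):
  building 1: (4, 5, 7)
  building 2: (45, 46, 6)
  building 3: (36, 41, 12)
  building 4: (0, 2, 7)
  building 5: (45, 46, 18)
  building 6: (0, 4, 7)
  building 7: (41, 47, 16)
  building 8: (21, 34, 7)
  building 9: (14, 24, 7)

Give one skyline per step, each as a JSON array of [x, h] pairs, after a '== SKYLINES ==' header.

== SKYLINES ==
[[4,7],[5,0]]
[[4,7],[5,0],[45,6],[46,0]]
[[4,7],[5,0],[36,12],[41,0],[45,6],[46,0]]
[[0,7],[2,0],[4,7],[5,0],[36,12],[41,0],[45,6],[46,0]]
[[0,7],[2,0],[4,7],[5,0],[36,12],[41,0],[45,18],[46,0]]
[[0,7],[5,0],[36,12],[41,0],[45,18],[46,0]]
[[0,7],[5,0],[36,12],[41,16],[45,18],[46,16],[47,0]]
[[0,7],[5,0],[21,7],[34,0],[36,12],[41,16],[45,18],[46,16],[47,0]]
[[0,7],[5,0],[14,7],[34,0],[36,12],[41,16],[45,18],[46,16],[47,0]]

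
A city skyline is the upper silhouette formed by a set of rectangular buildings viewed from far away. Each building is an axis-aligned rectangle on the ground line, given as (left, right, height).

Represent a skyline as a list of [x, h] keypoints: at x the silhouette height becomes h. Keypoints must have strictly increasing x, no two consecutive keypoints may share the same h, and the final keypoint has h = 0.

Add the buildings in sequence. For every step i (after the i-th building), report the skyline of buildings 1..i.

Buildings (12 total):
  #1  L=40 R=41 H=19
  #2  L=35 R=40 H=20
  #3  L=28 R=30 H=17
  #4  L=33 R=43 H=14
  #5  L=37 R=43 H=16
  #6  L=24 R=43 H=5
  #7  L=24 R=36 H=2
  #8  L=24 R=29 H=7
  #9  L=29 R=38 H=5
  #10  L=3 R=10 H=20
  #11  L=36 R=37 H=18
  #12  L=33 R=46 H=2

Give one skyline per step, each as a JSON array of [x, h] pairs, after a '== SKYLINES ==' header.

== SKYLINES ==
[[40,19],[41,0]]
[[35,20],[40,19],[41,0]]
[[28,17],[30,0],[35,20],[40,19],[41,0]]
[[28,17],[30,0],[33,14],[35,20],[40,19],[41,14],[43,0]]
[[28,17],[30,0],[33,14],[35,20],[40,19],[41,16],[43,0]]
[[24,5],[28,17],[30,5],[33,14],[35,20],[40,19],[41,16],[43,0]]
[[24,5],[28,17],[30,5],[33,14],[35,20],[40,19],[41,16],[43,0]]
[[24,7],[28,17],[30,5],[33,14],[35,20],[40,19],[41,16],[43,0]]
[[24,7],[28,17],[30,5],[33,14],[35,20],[40,19],[41,16],[43,0]]
[[3,20],[10,0],[24,7],[28,17],[30,5],[33,14],[35,20],[40,19],[41,16],[43,0]]
[[3,20],[10,0],[24,7],[28,17],[30,5],[33,14],[35,20],[40,19],[41,16],[43,0]]
[[3,20],[10,0],[24,7],[28,17],[30,5],[33,14],[35,20],[40,19],[41,16],[43,2],[46,0]]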